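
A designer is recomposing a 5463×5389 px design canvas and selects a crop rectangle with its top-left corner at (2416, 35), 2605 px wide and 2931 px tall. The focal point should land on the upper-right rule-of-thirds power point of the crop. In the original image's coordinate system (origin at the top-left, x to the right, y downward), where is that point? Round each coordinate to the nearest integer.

(4153, 1012)

One third of the crop width 2605 is 868.33 px.
One third of the crop height 2931 is 977.00 px.
The upper-right point is two-thirds across and one-third down within the crop:
x = 2416 + 2 × 868.33 ≈ 4153; y = 35 + 1 × 977.00 ≈ 1012.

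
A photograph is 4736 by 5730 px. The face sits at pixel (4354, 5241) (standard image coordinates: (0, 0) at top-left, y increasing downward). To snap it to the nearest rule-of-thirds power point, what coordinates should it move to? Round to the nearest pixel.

(3157, 3820)

Third lines: x ∈ {1579, 3157}, y ∈ {1910, 3820}.
4354 is closer to x = 3157; 5241 is closer to y = 3820.
So the nearest intersection is the lower-right power point.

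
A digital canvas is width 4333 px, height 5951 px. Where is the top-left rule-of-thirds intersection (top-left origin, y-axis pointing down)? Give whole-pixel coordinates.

The top-left point sits one-third of the way across and one-third of the way down.
x = 1 × 4333/3 ≈ 1444; y = 1 × 5951/3 ≈ 1984.

(1444, 1984)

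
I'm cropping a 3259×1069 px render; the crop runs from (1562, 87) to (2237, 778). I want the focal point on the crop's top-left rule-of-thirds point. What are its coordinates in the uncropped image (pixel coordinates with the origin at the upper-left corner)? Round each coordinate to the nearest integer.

Crop width = 2237 − 1562 = 675 px; one third is 225.00 px.
Crop height = 778 − 87 = 691 px; one third is 230.33 px.
The top-left point is one-third across and one-third down within the crop:
x = 1562 + 1 × 225.00 ≈ 1787; y = 87 + 1 × 230.33 ≈ 317.

x = 1787 px, y = 317 px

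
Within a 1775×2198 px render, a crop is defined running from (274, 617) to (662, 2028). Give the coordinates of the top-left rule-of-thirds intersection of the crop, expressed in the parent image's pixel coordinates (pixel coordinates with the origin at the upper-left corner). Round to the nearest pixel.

Crop width = 662 − 274 = 388 px; one third is 129.33 px.
Crop height = 2028 − 617 = 1411 px; one third is 470.33 px.
The top-left point is one-third across and one-third down within the crop:
x = 274 + 1 × 129.33 ≈ 403; y = 617 + 1 × 470.33 ≈ 1087.

(403, 1087)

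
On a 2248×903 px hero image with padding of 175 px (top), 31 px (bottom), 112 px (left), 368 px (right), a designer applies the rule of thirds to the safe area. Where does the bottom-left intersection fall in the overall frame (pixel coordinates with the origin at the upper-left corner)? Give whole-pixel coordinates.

Content width = 2248 − 112 − 368 = 1768 px; content height = 903 − 175 − 31 = 697 px.
Bottom-left is one-third across and two-thirds down within the safe area.
x = 112 + 1 × 1768/3 = 112 + 589.33 ≈ 701
y = 175 + 2 × 697/3 = 175 + 464.67 ≈ 640

(701, 640)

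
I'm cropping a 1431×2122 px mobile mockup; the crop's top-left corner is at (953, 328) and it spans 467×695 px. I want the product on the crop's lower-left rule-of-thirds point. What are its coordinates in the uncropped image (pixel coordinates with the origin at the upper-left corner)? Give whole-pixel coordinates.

One third of the crop width 467 is 155.67 px.
One third of the crop height 695 is 231.67 px.
The lower-left point is one-third across and two-thirds down within the crop:
x = 953 + 1 × 155.67 ≈ 1109; y = 328 + 2 × 231.67 ≈ 791.

x = 1109 px, y = 791 px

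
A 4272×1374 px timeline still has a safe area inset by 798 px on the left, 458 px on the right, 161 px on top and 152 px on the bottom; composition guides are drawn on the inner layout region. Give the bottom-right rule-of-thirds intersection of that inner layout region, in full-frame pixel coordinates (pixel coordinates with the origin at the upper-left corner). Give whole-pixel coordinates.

Content width = 4272 − 798 − 458 = 3016 px; content height = 1374 − 161 − 152 = 1061 px.
Bottom-right is two-thirds across and two-thirds down within the inner layout region.
x = 798 + 2 × 3016/3 = 798 + 2010.67 ≈ 2809
y = 161 + 2 × 1061/3 = 161 + 707.33 ≈ 868

x = 2809 px, y = 868 px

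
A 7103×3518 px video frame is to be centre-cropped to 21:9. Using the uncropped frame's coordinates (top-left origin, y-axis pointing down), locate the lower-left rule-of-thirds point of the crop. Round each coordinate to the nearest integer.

(2368, 2266)

7103/3518 < 21/9, so the 21:9 crop keeps the full width 7103 and trims height to 7103 × 9/21 = 3044.14 px.
Top offset = (3518 − 3044.14)/2 = 236.93 px; left offset = 0.
Lower-left is one-third across and two-thirds down within the crop:
x = 0.00 + 1 × 7103.00/3 ≈ 2368; y = 236.93 + 2 × 3044.14/3 ≈ 2266.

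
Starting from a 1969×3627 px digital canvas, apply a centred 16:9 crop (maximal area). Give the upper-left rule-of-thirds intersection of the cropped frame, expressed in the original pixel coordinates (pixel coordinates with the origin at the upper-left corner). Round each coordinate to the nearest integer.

1969/3627 < 16/9, so the 16:9 crop keeps the full width 1969 and trims height to 1969 × 9/16 = 1107.56 px.
Top offset = (3627 − 1107.56)/2 = 1259.72 px; left offset = 0.
Upper-left is one-third across and one-third down within the crop:
x = 0.00 + 1 × 1969.00/3 ≈ 656; y = 1259.72 + 1 × 1107.56/3 ≈ 1629.

(656, 1629)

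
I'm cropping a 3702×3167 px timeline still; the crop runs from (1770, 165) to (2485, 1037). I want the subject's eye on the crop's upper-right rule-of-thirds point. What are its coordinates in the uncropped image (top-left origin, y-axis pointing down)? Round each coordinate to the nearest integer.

x = 2247 px, y = 456 px

Crop width = 2485 − 1770 = 715 px; one third is 238.33 px.
Crop height = 1037 − 165 = 872 px; one third is 290.67 px.
The upper-right point is two-thirds across and one-third down within the crop:
x = 1770 + 2 × 238.33 ≈ 2247; y = 165 + 1 × 290.67 ≈ 456.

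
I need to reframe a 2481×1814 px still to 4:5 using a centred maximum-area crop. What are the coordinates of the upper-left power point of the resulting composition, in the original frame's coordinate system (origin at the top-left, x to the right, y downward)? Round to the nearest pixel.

x = 999 px, y = 605 px

2481/1814 > 4/5, so the 4:5 crop keeps the full height 1814 and trims width to 1814 × 4/5 = 1451.20 px.
Left offset = (2481 − 1451.20)/2 = 514.90 px; top offset = 0.
Upper-left is one-third across and one-third down within the crop:
x = 514.90 + 1 × 1451.20/3 ≈ 999; y = 0.00 + 1 × 1814.00/3 ≈ 605.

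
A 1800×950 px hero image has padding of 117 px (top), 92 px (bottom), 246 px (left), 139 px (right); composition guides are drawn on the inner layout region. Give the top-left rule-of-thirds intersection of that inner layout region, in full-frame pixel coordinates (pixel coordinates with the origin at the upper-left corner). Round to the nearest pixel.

Content width = 1800 − 246 − 139 = 1415 px; content height = 950 − 117 − 92 = 741 px.
Top-left is one-third across and one-third down within the inner layout region.
x = 246 + 1 × 1415/3 = 246 + 471.67 ≈ 718
y = 117 + 1 × 741/3 = 117 + 247.00 ≈ 364

x = 718 px, y = 364 px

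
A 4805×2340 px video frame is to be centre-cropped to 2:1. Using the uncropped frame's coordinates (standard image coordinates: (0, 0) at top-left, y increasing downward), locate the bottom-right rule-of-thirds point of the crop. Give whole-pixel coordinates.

x = 3183 px, y = 1560 px

4805/2340 > 2/1, so the 2:1 crop keeps the full height 2340 and trims width to 2340 × 2/1 = 4680.00 px.
Left offset = (4805 − 4680.00)/2 = 62.50 px; top offset = 0.
Bottom-right is two-thirds across and two-thirds down within the crop:
x = 62.50 + 2 × 4680.00/3 ≈ 3183; y = 0.00 + 2 × 2340.00/3 ≈ 1560.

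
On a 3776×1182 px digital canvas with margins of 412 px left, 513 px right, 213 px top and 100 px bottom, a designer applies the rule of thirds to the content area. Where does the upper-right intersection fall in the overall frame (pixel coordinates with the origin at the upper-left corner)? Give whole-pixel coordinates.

Content width = 3776 − 412 − 513 = 2851 px; content height = 1182 − 213 − 100 = 869 px.
Upper-right is two-thirds across and one-third down within the content area.
x = 412 + 2 × 2851/3 = 412 + 1900.67 ≈ 2313
y = 213 + 1 × 869/3 = 213 + 289.67 ≈ 503

(2313, 503)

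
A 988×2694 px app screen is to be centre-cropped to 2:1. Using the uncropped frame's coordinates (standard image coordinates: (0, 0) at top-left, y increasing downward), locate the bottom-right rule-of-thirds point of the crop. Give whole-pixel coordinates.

(659, 1429)

988/2694 < 2/1, so the 2:1 crop keeps the full width 988 and trims height to 988 × 1/2 = 494.00 px.
Top offset = (2694 − 494.00)/2 = 1100.00 px; left offset = 0.
Bottom-right is two-thirds across and two-thirds down within the crop:
x = 0.00 + 2 × 988.00/3 ≈ 659; y = 1100.00 + 2 × 494.00/3 ≈ 1429.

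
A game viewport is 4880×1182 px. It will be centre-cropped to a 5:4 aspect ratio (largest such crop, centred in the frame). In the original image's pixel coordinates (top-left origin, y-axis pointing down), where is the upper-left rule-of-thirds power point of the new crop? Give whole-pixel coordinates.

x = 2194 px, y = 394 px

4880/1182 > 5/4, so the 5:4 crop keeps the full height 1182 and trims width to 1182 × 5/4 = 1477.50 px.
Left offset = (4880 − 1477.50)/2 = 1701.25 px; top offset = 0.
Upper-left is one-third across and one-third down within the crop:
x = 1701.25 + 1 × 1477.50/3 ≈ 2194; y = 0.00 + 1 × 1182.00/3 ≈ 394.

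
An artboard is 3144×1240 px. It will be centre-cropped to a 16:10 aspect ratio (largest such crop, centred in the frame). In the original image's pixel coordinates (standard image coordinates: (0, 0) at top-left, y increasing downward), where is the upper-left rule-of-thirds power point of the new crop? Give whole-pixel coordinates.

(1241, 413)

3144/1240 > 16/10, so the 16:10 crop keeps the full height 1240 and trims width to 1240 × 16/10 = 1984.00 px.
Left offset = (3144 − 1984.00)/2 = 580.00 px; top offset = 0.
Upper-left is one-third across and one-third down within the crop:
x = 580.00 + 1 × 1984.00/3 ≈ 1241; y = 0.00 + 1 × 1240.00/3 ≈ 413.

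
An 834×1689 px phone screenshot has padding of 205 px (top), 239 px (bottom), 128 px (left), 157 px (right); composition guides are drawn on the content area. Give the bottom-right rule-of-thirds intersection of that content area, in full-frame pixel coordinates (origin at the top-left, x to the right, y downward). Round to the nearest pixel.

(494, 1035)

Content width = 834 − 128 − 157 = 549 px; content height = 1689 − 205 − 239 = 1245 px.
Bottom-right is two-thirds across and two-thirds down within the content area.
x = 128 + 2 × 549/3 = 128 + 366.00 ≈ 494
y = 205 + 2 × 1245/3 = 205 + 830.00 ≈ 1035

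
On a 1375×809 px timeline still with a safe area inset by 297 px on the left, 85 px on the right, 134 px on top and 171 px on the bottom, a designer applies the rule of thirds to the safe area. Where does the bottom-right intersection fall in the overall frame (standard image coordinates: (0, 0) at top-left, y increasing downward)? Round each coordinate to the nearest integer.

x = 959 px, y = 470 px

Content width = 1375 − 297 − 85 = 993 px; content height = 809 − 134 − 171 = 504 px.
Bottom-right is two-thirds across and two-thirds down within the safe area.
x = 297 + 2 × 993/3 = 297 + 662.00 ≈ 959
y = 134 + 2 × 504/3 = 134 + 336.00 ≈ 470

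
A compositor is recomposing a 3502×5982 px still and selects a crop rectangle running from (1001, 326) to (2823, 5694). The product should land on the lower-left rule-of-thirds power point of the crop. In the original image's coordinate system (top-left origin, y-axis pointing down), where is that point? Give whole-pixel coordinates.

Crop width = 2823 − 1001 = 1822 px; one third is 607.33 px.
Crop height = 5694 − 326 = 5368 px; one third is 1789.33 px.
The lower-left point is one-third across and two-thirds down within the crop:
x = 1001 + 1 × 607.33 ≈ 1608; y = 326 + 2 × 1789.33 ≈ 3905.

x = 1608 px, y = 3905 px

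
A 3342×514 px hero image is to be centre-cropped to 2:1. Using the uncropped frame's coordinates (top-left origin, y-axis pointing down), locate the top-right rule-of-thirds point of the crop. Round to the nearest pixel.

3342/514 > 2/1, so the 2:1 crop keeps the full height 514 and trims width to 514 × 2/1 = 1028.00 px.
Left offset = (3342 − 1028.00)/2 = 1157.00 px; top offset = 0.
Top-right is two-thirds across and one-third down within the crop:
x = 1157.00 + 2 × 1028.00/3 ≈ 1842; y = 0.00 + 1 × 514.00/3 ≈ 171.

(1842, 171)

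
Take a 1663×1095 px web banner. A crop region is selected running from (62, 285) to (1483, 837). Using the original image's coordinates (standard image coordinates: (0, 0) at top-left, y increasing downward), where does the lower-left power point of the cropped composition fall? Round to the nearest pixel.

x = 536 px, y = 653 px

Crop width = 1483 − 62 = 1421 px; one third is 473.67 px.
Crop height = 837 − 285 = 552 px; one third is 184.00 px.
The lower-left point is one-third across and two-thirds down within the crop:
x = 62 + 1 × 473.67 ≈ 536; y = 285 + 2 × 184.00 ≈ 653.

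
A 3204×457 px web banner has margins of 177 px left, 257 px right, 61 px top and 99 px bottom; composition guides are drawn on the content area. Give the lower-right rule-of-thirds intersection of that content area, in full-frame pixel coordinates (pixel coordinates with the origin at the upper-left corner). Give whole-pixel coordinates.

x = 2024 px, y = 259 px

Content width = 3204 − 177 − 257 = 2770 px; content height = 457 − 61 − 99 = 297 px.
Lower-right is two-thirds across and two-thirds down within the content area.
x = 177 + 2 × 2770/3 = 177 + 1846.67 ≈ 2024
y = 61 + 2 × 297/3 = 61 + 198.00 ≈ 259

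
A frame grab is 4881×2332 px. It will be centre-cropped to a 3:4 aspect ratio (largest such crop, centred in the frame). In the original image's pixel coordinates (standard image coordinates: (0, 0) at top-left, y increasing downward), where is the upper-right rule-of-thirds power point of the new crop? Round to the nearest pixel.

(2732, 777)

4881/2332 > 3/4, so the 3:4 crop keeps the full height 2332 and trims width to 2332 × 3/4 = 1749.00 px.
Left offset = (4881 − 1749.00)/2 = 1566.00 px; top offset = 0.
Upper-right is two-thirds across and one-third down within the crop:
x = 1566.00 + 2 × 1749.00/3 ≈ 2732; y = 0.00 + 1 × 2332.00/3 ≈ 777.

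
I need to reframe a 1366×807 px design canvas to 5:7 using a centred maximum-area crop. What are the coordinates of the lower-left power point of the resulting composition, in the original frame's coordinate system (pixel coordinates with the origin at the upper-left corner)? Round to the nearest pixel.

1366/807 > 5/7, so the 5:7 crop keeps the full height 807 and trims width to 807 × 5/7 = 576.43 px.
Left offset = (1366 − 576.43)/2 = 394.79 px; top offset = 0.
Lower-left is one-third across and two-thirds down within the crop:
x = 394.79 + 1 × 576.43/3 ≈ 587; y = 0.00 + 2 × 807.00/3 ≈ 538.

x = 587 px, y = 538 px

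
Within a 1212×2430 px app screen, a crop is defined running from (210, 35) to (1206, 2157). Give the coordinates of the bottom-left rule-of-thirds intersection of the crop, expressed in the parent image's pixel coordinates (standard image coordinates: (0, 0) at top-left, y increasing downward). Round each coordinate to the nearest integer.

Crop width = 1206 − 210 = 996 px; one third is 332.00 px.
Crop height = 2157 − 35 = 2122 px; one third is 707.33 px.
The bottom-left point is one-third across and two-thirds down within the crop:
x = 210 + 1 × 332.00 ≈ 542; y = 35 + 2 × 707.33 ≈ 1450.

x = 542 px, y = 1450 px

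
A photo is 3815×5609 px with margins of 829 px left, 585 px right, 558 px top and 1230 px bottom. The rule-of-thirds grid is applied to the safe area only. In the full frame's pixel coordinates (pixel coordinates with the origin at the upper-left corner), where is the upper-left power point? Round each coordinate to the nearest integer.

x = 1629 px, y = 1832 px

Content width = 3815 − 829 − 585 = 2401 px; content height = 5609 − 558 − 1230 = 3821 px.
Upper-left is one-third across and one-third down within the safe area.
x = 829 + 1 × 2401/3 = 829 + 800.33 ≈ 1629
y = 558 + 1 × 3821/3 = 558 + 1273.67 ≈ 1832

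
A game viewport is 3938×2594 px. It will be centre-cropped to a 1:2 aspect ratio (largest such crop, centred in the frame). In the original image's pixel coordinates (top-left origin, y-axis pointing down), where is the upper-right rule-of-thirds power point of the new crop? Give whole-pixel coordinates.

3938/2594 > 1/2, so the 1:2 crop keeps the full height 2594 and trims width to 2594 × 1/2 = 1297.00 px.
Left offset = (3938 − 1297.00)/2 = 1320.50 px; top offset = 0.
Upper-right is two-thirds across and one-third down within the crop:
x = 1320.50 + 2 × 1297.00/3 ≈ 2185; y = 0.00 + 1 × 2594.00/3 ≈ 865.

(2185, 865)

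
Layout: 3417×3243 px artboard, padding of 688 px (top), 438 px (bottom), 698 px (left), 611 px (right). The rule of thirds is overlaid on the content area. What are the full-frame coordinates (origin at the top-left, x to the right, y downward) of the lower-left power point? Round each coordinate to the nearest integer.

x = 1401 px, y = 2099 px

Content width = 3417 − 698 − 611 = 2108 px; content height = 3243 − 688 − 438 = 2117 px.
Lower-left is one-third across and two-thirds down within the content area.
x = 698 + 1 × 2108/3 = 698 + 702.67 ≈ 1401
y = 688 + 2 × 2117/3 = 688 + 1411.33 ≈ 2099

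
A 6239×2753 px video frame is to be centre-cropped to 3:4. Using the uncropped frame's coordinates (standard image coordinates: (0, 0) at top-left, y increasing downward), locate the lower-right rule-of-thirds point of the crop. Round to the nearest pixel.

x = 3464 px, y = 1835 px

6239/2753 > 3/4, so the 3:4 crop keeps the full height 2753 and trims width to 2753 × 3/4 = 2064.75 px.
Left offset = (6239 − 2064.75)/2 = 2087.12 px; top offset = 0.
Lower-right is two-thirds across and two-thirds down within the crop:
x = 2087.12 + 2 × 2064.75/3 ≈ 3464; y = 0.00 + 2 × 2753.00/3 ≈ 1835.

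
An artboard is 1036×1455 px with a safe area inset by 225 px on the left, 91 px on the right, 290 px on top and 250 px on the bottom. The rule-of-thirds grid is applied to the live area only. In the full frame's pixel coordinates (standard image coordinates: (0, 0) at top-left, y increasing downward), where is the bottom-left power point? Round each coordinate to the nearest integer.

x = 465 px, y = 900 px

Content width = 1036 − 225 − 91 = 720 px; content height = 1455 − 290 − 250 = 915 px.
Bottom-left is one-third across and two-thirds down within the live area.
x = 225 + 1 × 720/3 = 225 + 240.00 ≈ 465
y = 290 + 2 × 915/3 = 290 + 610.00 ≈ 900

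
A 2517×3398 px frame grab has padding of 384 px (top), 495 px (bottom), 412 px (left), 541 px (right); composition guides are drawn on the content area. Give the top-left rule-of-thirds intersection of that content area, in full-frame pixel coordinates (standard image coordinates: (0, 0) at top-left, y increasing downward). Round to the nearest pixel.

Content width = 2517 − 412 − 541 = 1564 px; content height = 3398 − 384 − 495 = 2519 px.
Top-left is one-third across and one-third down within the content area.
x = 412 + 1 × 1564/3 = 412 + 521.33 ≈ 933
y = 384 + 1 × 2519/3 = 384 + 839.67 ≈ 1224

x = 933 px, y = 1224 px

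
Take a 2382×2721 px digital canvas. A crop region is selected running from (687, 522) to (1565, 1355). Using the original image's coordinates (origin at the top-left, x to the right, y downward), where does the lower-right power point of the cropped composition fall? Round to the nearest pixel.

(1272, 1077)

Crop width = 1565 − 687 = 878 px; one third is 292.67 px.
Crop height = 1355 − 522 = 833 px; one third is 277.67 px.
The lower-right point is two-thirds across and two-thirds down within the crop:
x = 687 + 2 × 292.67 ≈ 1272; y = 522 + 2 × 277.67 ≈ 1077.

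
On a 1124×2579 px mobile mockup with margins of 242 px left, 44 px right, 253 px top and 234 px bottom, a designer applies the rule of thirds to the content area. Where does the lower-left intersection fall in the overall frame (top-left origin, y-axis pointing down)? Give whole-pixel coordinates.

Content width = 1124 − 242 − 44 = 838 px; content height = 2579 − 253 − 234 = 2092 px.
Lower-left is one-third across and two-thirds down within the content area.
x = 242 + 1 × 838/3 = 242 + 279.33 ≈ 521
y = 253 + 2 × 2092/3 = 253 + 1394.67 ≈ 1648

(521, 1648)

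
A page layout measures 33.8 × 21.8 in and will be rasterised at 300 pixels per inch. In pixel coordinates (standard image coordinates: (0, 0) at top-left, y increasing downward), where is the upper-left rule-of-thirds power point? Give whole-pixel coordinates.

x = 3380 px, y = 2180 px

In pixels the canvas is 33.8 × 300 = 10140 wide and 21.8 × 300 = 6540 tall.
The upper-left point is one-third across and one-third down:
x = 1 × 10140/3 ≈ 3380; y = 1 × 6540/3 ≈ 2180.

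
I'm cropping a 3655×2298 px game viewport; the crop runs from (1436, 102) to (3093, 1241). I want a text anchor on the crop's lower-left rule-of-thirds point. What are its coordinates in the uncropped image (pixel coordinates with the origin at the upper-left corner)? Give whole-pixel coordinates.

Crop width = 3093 − 1436 = 1657 px; one third is 552.33 px.
Crop height = 1241 − 102 = 1139 px; one third is 379.67 px.
The lower-left point is one-third across and two-thirds down within the crop:
x = 1436 + 1 × 552.33 ≈ 1988; y = 102 + 2 × 379.67 ≈ 861.

(1988, 861)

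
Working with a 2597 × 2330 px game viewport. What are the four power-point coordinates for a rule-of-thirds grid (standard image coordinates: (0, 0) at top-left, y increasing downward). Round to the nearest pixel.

One third of 2597 is 865.67; one third of 2330 is 776.67.
Vertical third lines at x = 866 and x = 1731; horizontal third lines at y = 777 and y = 1553.

(866, 777), (1731, 777), (866, 1553), (1731, 1553)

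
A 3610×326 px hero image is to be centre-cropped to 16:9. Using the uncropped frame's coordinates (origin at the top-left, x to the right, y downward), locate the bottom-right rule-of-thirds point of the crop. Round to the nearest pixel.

x = 1902 px, y = 217 px

3610/326 > 16/9, so the 16:9 crop keeps the full height 326 and trims width to 326 × 16/9 = 579.56 px.
Left offset = (3610 − 579.56)/2 = 1515.22 px; top offset = 0.
Bottom-right is two-thirds across and two-thirds down within the crop:
x = 1515.22 + 2 × 579.56/3 ≈ 1902; y = 0.00 + 2 × 326.00/3 ≈ 217.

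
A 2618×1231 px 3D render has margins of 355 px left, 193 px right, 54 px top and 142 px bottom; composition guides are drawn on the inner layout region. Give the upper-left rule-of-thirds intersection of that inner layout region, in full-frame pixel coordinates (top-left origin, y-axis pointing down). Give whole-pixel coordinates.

Content width = 2618 − 355 − 193 = 2070 px; content height = 1231 − 54 − 142 = 1035 px.
Upper-left is one-third across and one-third down within the inner layout region.
x = 355 + 1 × 2070/3 = 355 + 690.00 ≈ 1045
y = 54 + 1 × 1035/3 = 54 + 345.00 ≈ 399

(1045, 399)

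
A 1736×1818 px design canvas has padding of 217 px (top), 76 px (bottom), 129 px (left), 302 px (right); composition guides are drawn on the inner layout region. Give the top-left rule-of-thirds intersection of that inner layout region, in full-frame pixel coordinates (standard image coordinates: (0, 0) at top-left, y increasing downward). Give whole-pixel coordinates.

x = 564 px, y = 725 px

Content width = 1736 − 129 − 302 = 1305 px; content height = 1818 − 217 − 76 = 1525 px.
Top-left is one-third across and one-third down within the inner layout region.
x = 129 + 1 × 1305/3 = 129 + 435.00 ≈ 564
y = 217 + 1 × 1525/3 = 217 + 508.33 ≈ 725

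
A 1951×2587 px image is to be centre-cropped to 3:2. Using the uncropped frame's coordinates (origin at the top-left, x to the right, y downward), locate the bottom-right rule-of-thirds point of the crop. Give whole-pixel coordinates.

1951/2587 < 3/2, so the 3:2 crop keeps the full width 1951 and trims height to 1951 × 2/3 = 1300.67 px.
Top offset = (2587 − 1300.67)/2 = 643.17 px; left offset = 0.
Bottom-right is two-thirds across and two-thirds down within the crop:
x = 0.00 + 2 × 1951.00/3 ≈ 1301; y = 643.17 + 2 × 1300.67/3 ≈ 1510.

(1301, 1510)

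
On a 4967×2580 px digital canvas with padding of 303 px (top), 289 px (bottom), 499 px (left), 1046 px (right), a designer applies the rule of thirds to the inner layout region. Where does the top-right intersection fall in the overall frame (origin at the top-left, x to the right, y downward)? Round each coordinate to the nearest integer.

x = 2780 px, y = 966 px

Content width = 4967 − 499 − 1046 = 3422 px; content height = 2580 − 303 − 289 = 1988 px.
Top-right is two-thirds across and one-third down within the inner layout region.
x = 499 + 2 × 3422/3 = 499 + 2281.33 ≈ 2780
y = 303 + 1 × 1988/3 = 303 + 662.67 ≈ 966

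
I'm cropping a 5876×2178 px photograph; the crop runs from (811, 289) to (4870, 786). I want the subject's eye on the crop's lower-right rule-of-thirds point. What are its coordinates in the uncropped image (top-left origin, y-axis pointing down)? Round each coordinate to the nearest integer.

Crop width = 4870 − 811 = 4059 px; one third is 1353.00 px.
Crop height = 786 − 289 = 497 px; one third is 165.67 px.
The lower-right point is two-thirds across and two-thirds down within the crop:
x = 811 + 2 × 1353.00 ≈ 3517; y = 289 + 2 × 165.67 ≈ 620.

x = 3517 px, y = 620 px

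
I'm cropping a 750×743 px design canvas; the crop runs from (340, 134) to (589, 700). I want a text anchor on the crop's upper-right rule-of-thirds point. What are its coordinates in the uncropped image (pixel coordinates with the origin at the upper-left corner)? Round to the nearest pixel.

Crop width = 589 − 340 = 249 px; one third is 83.00 px.
Crop height = 700 − 134 = 566 px; one third is 188.67 px.
The upper-right point is two-thirds across and one-third down within the crop:
x = 340 + 2 × 83.00 ≈ 506; y = 134 + 1 × 188.67 ≈ 323.

x = 506 px, y = 323 px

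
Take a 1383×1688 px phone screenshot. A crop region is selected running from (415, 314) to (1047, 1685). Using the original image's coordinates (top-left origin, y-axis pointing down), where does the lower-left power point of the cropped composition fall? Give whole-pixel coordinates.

x = 626 px, y = 1228 px

Crop width = 1047 − 415 = 632 px; one third is 210.67 px.
Crop height = 1685 − 314 = 1371 px; one third is 457.00 px.
The lower-left point is one-third across and two-thirds down within the crop:
x = 415 + 1 × 210.67 ≈ 626; y = 314 + 2 × 457.00 ≈ 1228.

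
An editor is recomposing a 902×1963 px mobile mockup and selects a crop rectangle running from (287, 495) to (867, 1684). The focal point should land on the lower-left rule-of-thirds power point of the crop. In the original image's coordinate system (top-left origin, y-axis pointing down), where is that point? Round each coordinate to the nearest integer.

Crop width = 867 − 287 = 580 px; one third is 193.33 px.
Crop height = 1684 − 495 = 1189 px; one third is 396.33 px.
The lower-left point is one-third across and two-thirds down within the crop:
x = 287 + 1 × 193.33 ≈ 480; y = 495 + 2 × 396.33 ≈ 1288.

(480, 1288)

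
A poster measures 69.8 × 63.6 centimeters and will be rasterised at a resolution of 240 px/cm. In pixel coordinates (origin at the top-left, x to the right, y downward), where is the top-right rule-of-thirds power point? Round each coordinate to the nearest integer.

x = 11168 px, y = 5088 px

In pixels the canvas is 69.8 × 240 = 16752 wide and 63.6 × 240 = 15264 tall.
The top-right point is two-thirds across and one-third down:
x = 2 × 16752/3 ≈ 11168; y = 1 × 15264/3 ≈ 5088.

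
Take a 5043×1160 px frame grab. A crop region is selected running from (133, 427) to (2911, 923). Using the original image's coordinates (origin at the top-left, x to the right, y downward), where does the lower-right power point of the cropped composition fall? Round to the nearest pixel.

Crop width = 2911 − 133 = 2778 px; one third is 926.00 px.
Crop height = 923 − 427 = 496 px; one third is 165.33 px.
The lower-right point is two-thirds across and two-thirds down within the crop:
x = 133 + 2 × 926.00 ≈ 1985; y = 427 + 2 × 165.33 ≈ 758.

(1985, 758)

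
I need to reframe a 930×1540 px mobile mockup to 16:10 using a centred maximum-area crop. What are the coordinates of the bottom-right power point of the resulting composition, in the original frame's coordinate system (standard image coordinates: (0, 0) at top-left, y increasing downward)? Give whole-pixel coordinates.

930/1540 < 16/10, so the 16:10 crop keeps the full width 930 and trims height to 930 × 10/16 = 581.25 px.
Top offset = (1540 − 581.25)/2 = 479.38 px; left offset = 0.
Bottom-right is two-thirds across and two-thirds down within the crop:
x = 0.00 + 2 × 930.00/3 ≈ 620; y = 479.38 + 2 × 581.25/3 ≈ 867.

x = 620 px, y = 867 px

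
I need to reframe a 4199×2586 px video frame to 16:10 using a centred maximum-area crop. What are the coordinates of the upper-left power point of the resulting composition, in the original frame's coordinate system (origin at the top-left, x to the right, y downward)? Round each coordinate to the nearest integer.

(1410, 862)

4199/2586 > 16/10, so the 16:10 crop keeps the full height 2586 and trims width to 2586 × 16/10 = 4137.60 px.
Left offset = (4199 − 4137.60)/2 = 30.70 px; top offset = 0.
Upper-left is one-third across and one-third down within the crop:
x = 30.70 + 1 × 4137.60/3 ≈ 1410; y = 0.00 + 1 × 2586.00/3 ≈ 862.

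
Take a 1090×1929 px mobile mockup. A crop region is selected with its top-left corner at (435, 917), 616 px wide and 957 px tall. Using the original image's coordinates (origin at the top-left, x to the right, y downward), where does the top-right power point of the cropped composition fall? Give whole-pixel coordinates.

One third of the crop width 616 is 205.33 px.
One third of the crop height 957 is 319.00 px.
The top-right point is two-thirds across and one-third down within the crop:
x = 435 + 2 × 205.33 ≈ 846; y = 917 + 1 × 319.00 ≈ 1236.

(846, 1236)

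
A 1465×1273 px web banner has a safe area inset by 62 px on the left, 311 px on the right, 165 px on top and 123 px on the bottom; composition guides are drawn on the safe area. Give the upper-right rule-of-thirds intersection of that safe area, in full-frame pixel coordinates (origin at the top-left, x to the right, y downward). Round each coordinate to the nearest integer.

(790, 493)

Content width = 1465 − 62 − 311 = 1092 px; content height = 1273 − 165 − 123 = 985 px.
Upper-right is two-thirds across and one-third down within the safe area.
x = 62 + 2 × 1092/3 = 62 + 728.00 ≈ 790
y = 165 + 1 × 985/3 = 165 + 328.33 ≈ 493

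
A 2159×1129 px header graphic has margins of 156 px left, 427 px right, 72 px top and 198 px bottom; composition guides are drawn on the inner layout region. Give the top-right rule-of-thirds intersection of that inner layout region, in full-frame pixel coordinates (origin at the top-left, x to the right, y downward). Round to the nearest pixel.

Content width = 2159 − 156 − 427 = 1576 px; content height = 1129 − 72 − 198 = 859 px.
Top-right is two-thirds across and one-third down within the inner layout region.
x = 156 + 2 × 1576/3 = 156 + 1050.67 ≈ 1207
y = 72 + 1 × 859/3 = 72 + 286.33 ≈ 358

x = 1207 px, y = 358 px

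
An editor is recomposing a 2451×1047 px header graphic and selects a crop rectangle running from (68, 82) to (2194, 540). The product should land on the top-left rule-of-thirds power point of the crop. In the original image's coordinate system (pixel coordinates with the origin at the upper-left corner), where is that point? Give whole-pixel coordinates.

(777, 235)

Crop width = 2194 − 68 = 2126 px; one third is 708.67 px.
Crop height = 540 − 82 = 458 px; one third is 152.67 px.
The top-left point is one-third across and one-third down within the crop:
x = 68 + 1 × 708.67 ≈ 777; y = 82 + 1 × 152.67 ≈ 235.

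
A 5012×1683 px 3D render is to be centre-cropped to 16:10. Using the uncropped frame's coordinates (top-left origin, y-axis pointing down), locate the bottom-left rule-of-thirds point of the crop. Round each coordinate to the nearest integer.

x = 2057 px, y = 1122 px

5012/1683 > 16/10, so the 16:10 crop keeps the full height 1683 and trims width to 1683 × 16/10 = 2692.80 px.
Left offset = (5012 − 2692.80)/2 = 1159.60 px; top offset = 0.
Bottom-left is one-third across and two-thirds down within the crop:
x = 1159.60 + 1 × 2692.80/3 ≈ 2057; y = 0.00 + 2 × 1683.00/3 ≈ 1122.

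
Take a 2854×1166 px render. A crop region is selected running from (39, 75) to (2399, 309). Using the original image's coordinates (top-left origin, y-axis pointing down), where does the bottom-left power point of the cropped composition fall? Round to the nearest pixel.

(826, 231)

Crop width = 2399 − 39 = 2360 px; one third is 786.67 px.
Crop height = 309 − 75 = 234 px; one third is 78.00 px.
The bottom-left point is one-third across and two-thirds down within the crop:
x = 39 + 1 × 786.67 ≈ 826; y = 75 + 2 × 78.00 ≈ 231.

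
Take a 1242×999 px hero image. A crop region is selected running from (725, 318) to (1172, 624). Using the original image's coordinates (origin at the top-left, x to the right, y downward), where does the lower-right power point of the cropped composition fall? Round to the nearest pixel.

(1023, 522)

Crop width = 1172 − 725 = 447 px; one third is 149.00 px.
Crop height = 624 − 318 = 306 px; one third is 102.00 px.
The lower-right point is two-thirds across and two-thirds down within the crop:
x = 725 + 2 × 149.00 ≈ 1023; y = 318 + 2 × 102.00 ≈ 522.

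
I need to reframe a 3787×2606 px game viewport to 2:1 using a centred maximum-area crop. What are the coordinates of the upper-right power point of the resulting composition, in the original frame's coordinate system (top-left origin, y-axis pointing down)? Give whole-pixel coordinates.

3787/2606 < 2/1, so the 2:1 crop keeps the full width 3787 and trims height to 3787 × 1/2 = 1893.50 px.
Top offset = (2606 − 1893.50)/2 = 356.25 px; left offset = 0.
Upper-right is two-thirds across and one-third down within the crop:
x = 0.00 + 2 × 3787.00/3 ≈ 2525; y = 356.25 + 1 × 1893.50/3 ≈ 987.

x = 2525 px, y = 987 px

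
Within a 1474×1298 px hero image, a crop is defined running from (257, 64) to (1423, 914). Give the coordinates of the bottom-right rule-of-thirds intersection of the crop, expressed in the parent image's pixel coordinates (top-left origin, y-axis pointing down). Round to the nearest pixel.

Crop width = 1423 − 257 = 1166 px; one third is 388.67 px.
Crop height = 914 − 64 = 850 px; one third is 283.33 px.
The bottom-right point is two-thirds across and two-thirds down within the crop:
x = 257 + 2 × 388.67 ≈ 1034; y = 64 + 2 × 283.33 ≈ 631.

(1034, 631)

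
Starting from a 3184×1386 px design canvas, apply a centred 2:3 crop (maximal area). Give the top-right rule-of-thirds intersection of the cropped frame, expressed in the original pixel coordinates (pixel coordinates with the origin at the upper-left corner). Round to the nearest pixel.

3184/1386 > 2/3, so the 2:3 crop keeps the full height 1386 and trims width to 1386 × 2/3 = 924.00 px.
Left offset = (3184 − 924.00)/2 = 1130.00 px; top offset = 0.
Top-right is two-thirds across and one-third down within the crop:
x = 1130.00 + 2 × 924.00/3 ≈ 1746; y = 0.00 + 1 × 1386.00/3 ≈ 462.

x = 1746 px, y = 462 px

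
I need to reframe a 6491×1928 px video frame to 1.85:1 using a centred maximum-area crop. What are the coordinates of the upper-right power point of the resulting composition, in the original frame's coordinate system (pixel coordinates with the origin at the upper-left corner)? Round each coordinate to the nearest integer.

6491/1928 > 1.85/1, so the 1.85:1 crop keeps the full height 1928 and trims width to 1928 × 1.85/1 = 3566.80 px.
Left offset = (6491 − 3566.80)/2 = 1462.10 px; top offset = 0.
Upper-right is two-thirds across and one-third down within the crop:
x = 1462.10 + 2 × 3566.80/3 ≈ 3840; y = 0.00 + 1 × 1928.00/3 ≈ 643.

(3840, 643)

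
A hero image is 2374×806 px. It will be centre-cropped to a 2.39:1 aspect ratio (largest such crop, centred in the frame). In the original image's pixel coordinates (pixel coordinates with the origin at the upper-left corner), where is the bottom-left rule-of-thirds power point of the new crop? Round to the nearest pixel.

x = 866 px, y = 537 px

2374/806 > 2.39/1, so the 2.39:1 crop keeps the full height 806 and trims width to 806 × 2.39/1 = 1926.34 px.
Left offset = (2374 − 1926.34)/2 = 223.83 px; top offset = 0.
Bottom-left is one-third across and two-thirds down within the crop:
x = 223.83 + 1 × 1926.34/3 ≈ 866; y = 0.00 + 2 × 806.00/3 ≈ 537.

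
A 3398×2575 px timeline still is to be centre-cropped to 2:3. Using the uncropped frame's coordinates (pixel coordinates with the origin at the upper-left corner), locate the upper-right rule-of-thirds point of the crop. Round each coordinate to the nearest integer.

(1985, 858)

3398/2575 > 2/3, so the 2:3 crop keeps the full height 2575 and trims width to 2575 × 2/3 = 1716.67 px.
Left offset = (3398 − 1716.67)/2 = 840.67 px; top offset = 0.
Upper-right is two-thirds across and one-third down within the crop:
x = 840.67 + 2 × 1716.67/3 ≈ 1985; y = 0.00 + 1 × 2575.00/3 ≈ 858.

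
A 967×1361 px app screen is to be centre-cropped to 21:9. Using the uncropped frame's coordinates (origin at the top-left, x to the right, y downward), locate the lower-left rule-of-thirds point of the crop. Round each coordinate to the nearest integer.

967/1361 < 21/9, so the 21:9 crop keeps the full width 967 and trims height to 967 × 9/21 = 414.43 px.
Top offset = (1361 − 414.43)/2 = 473.29 px; left offset = 0.
Lower-left is one-third across and two-thirds down within the crop:
x = 0.00 + 1 × 967.00/3 ≈ 322; y = 473.29 + 2 × 414.43/3 ≈ 750.

(322, 750)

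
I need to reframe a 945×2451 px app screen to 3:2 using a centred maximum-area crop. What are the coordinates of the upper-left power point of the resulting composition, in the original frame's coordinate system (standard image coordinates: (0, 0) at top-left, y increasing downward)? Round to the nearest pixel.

(315, 1121)

945/2451 < 3/2, so the 3:2 crop keeps the full width 945 and trims height to 945 × 2/3 = 630.00 px.
Top offset = (2451 − 630.00)/2 = 910.50 px; left offset = 0.
Upper-left is one-third across and one-third down within the crop:
x = 0.00 + 1 × 945.00/3 ≈ 315; y = 910.50 + 1 × 630.00/3 ≈ 1121.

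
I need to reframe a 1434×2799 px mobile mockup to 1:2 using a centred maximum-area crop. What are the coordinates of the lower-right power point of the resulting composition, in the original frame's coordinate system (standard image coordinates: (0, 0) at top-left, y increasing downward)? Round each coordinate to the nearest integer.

(950, 1866)

1434/2799 > 1/2, so the 1:2 crop keeps the full height 2799 and trims width to 2799 × 1/2 = 1399.50 px.
Left offset = (1434 − 1399.50)/2 = 17.25 px; top offset = 0.
Lower-right is two-thirds across and two-thirds down within the crop:
x = 17.25 + 2 × 1399.50/3 ≈ 950; y = 0.00 + 2 × 2799.00/3 ≈ 1866.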